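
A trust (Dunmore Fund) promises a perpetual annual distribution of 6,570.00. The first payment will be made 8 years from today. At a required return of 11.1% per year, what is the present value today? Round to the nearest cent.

28329.83

Value at end of year 7: C / r = 6,570.00 / 0.111 = 59,189.1892
Discount to today: PV = 59,189.1892 / (1 + 0.111)^7 = 59,189.1892 / 2.089288 = 28,329.83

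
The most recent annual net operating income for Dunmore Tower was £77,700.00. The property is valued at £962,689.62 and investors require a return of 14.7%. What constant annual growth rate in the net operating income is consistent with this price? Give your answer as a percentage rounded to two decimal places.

P = D₀(1+g)/(r−g) ⇒ P(r−g) = D₀(1+g) ⇒ g(P+D₀) = P·r − D₀
g = (P·r − D₀)/(P + D₀) = (£962,689.62×0.147 − £77,700.00) / (£962,689.62 + £77,700.00) = 0.061338

6.13%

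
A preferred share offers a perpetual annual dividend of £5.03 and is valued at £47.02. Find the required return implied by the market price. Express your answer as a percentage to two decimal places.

10.70%

P = C/r ⇒ r = C/P = £5.03/£47.02 = 0.106976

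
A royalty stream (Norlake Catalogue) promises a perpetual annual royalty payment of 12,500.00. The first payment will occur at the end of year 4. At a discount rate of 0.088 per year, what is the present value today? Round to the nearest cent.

Value at end of year 3: C / r = 12,500.00 / 0.088 = 142,045.4545
Discount to today: PV = 142,045.4545 / (1 + 0.088)^3 = 142,045.4545 / 1.287913 = 110,291.15

110291.15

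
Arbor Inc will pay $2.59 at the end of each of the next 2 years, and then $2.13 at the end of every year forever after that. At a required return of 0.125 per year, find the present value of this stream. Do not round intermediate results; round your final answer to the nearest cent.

$17.81

PV of 2-year annuity: $2.59 × [1 − (1+0.125)^−2] / 0.125 = 4.34864
Perpetuity value at year 2: $2.13 / 0.125 = 17.04000
PV of perpetuity: 17.04000 / (1+0.125)^2 = 13.46370
Total PV = 4.34864 + 13.46370 = 17.81235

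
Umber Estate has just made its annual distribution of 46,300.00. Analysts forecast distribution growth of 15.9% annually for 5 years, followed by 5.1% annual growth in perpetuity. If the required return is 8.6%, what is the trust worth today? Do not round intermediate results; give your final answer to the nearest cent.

D_1 = 53661.70000
D_2 = 62193.91030
D_3 = 72082.74204
D_4 = 83543.89802
D_5 = 96827.37781
Terminal value at year 5: TV = D_5×(1+g_2)/(r−g_2) = 101765.57408/0.035 = 2907587.83072
P_0 = D_1/(1+r)^1 + D_2/(1+r)^2 + D_3/(1+r)^3 + D_4/(1+r)^4 + D_5/(1+r)^5 + TV/(1+r)^5
    = 49412.24678 + 52733.69615 + 56278.41053 + 60061.39761 + 64098.67387 + 1924791.60691 = 2207376.03184

2207376.03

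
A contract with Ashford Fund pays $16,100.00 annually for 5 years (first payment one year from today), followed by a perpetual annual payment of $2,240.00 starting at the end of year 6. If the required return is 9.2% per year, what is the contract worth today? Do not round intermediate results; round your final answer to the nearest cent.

PV of 5-year annuity: $16,100.00 × [1 − (1+0.092)^−5] / 0.092 = 62299.75586
Perpetuity value at year 5: $2,240.00 / 0.092 = 24347.82609
PV of perpetuity: 24347.82609 / (1+0.092)^5 = 15680.03397
Total PV = 62299.75586 + 15680.03397 = 77979.78983

$77979.79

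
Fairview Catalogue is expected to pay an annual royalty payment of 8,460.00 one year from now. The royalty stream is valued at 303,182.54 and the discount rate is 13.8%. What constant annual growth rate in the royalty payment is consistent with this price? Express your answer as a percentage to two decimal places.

P = D₁/(r−g) ⇒ g = r − D₁/P = 0.138 − 8,460.00/303,182.54 = 0.110096

11.01%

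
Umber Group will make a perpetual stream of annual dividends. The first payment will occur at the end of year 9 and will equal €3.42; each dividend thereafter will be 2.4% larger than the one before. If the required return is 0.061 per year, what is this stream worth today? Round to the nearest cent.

Value at end of year 8: C₁ / (r − g) = €3.42 / (0.061 − 0.024) = €92.4324
Discount to today: PV = €92.4324 / (1 + 0.061)^8 = €92.4324 / 1.605917 = €57.56

€57.56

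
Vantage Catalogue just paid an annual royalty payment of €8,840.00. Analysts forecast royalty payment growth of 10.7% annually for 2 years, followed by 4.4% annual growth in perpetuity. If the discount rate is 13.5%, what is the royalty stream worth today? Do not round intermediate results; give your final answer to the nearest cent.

D_1 = 9785.88000
D_2 = 10832.96916
Terminal value at year 2: TV = D_2×(1+g_2)/(r−g_2) = 11309.61980/0.091 = 124281.53630
P_0 = D_1/(1+r)^1 + D_2/(1+r)^2 + TV/(1+r)^2
    = 8621.92070 + 8409.22134 + 96475.02284 = 113506.16488

€113506.16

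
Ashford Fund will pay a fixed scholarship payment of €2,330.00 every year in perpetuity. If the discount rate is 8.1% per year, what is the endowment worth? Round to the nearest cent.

Level perpetuity: PV = C / r = €2,330.00 / 0.081 = €28,765.43

€28765.43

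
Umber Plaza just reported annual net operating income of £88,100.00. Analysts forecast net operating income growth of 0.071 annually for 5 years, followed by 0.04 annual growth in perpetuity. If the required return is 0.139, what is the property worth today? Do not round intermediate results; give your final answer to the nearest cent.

£1047913.79

D_1 = 94355.10000
D_2 = 101054.31210
D_3 = 108229.16826
D_4 = 115913.43921
D_5 = 124143.29339
Terminal value at year 5: TV = D_5×(1+g_2)/(r−g_2) = 129109.02512/0.099 = 1304131.56692
P_0 = D_1/(1+r)^1 + D_2/(1+r)^2 + D_3/(1+r)^3 + D_4/(1+r)^4 + D_5/(1+r)^5 + TV/(1+r)^5
    = 82840.29851 + 77894.60904 + 73244.18462 + 68871.39748 + 64759.67226 + 680303.62777 = 1047913.78969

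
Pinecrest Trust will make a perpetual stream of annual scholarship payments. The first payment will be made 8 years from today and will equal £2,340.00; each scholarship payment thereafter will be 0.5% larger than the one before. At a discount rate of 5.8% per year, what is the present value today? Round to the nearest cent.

£29753.65

Value at end of year 7: C₁ / (r − g) = £2,340.00 / (0.058 − 0.005) = £44,150.9434
Discount to today: PV = £44,150.9434 / (1 + 0.058)^7 = £44,150.9434 / 1.483883 = £29,753.65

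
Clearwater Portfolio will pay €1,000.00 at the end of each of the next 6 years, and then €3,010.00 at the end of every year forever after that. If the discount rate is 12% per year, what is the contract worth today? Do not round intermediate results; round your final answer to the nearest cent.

€16819.40

PV of 6-year annuity: €1,000.00 × [1 − (1+0.12)^−6] / 0.12 = 4111.40732
Perpetuity value at year 6: €3,010.00 / 0.12 = 25083.33333
PV of perpetuity: 25083.33333 / (1+0.12)^6 = 12707.99729
Total PV = 4111.40732 + 12707.99729 = 16819.40461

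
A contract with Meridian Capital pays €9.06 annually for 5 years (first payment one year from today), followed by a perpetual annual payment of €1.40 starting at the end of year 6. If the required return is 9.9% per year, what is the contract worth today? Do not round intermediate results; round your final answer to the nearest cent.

€43.25

PV of 5-year annuity: €9.06 × [1 − (1+0.099)^−5] / 0.099 = 34.43245
Perpetuity value at year 5: €1.40 / 0.099 = 14.14141
PV of perpetuity: 14.14141 / (1+0.099)^5 = 8.82073
Total PV = 34.43245 + 8.82073 = 43.25317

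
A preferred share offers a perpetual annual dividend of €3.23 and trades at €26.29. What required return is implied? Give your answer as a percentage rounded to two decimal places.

P = C/r ⇒ r = C/P = €3.23/€26.29 = 0.122860

12.29%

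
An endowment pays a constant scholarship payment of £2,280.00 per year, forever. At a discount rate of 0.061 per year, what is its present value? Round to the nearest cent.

£37377.05

Level perpetuity: PV = C / r = £2,280.00 / 0.061 = £37,377.05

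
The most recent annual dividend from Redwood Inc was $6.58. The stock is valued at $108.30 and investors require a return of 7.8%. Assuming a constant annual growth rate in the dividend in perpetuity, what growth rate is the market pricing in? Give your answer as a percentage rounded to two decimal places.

P = D₀(1+g)/(r−g) ⇒ P(r−g) = D₀(1+g) ⇒ g(P+D₀) = P·r − D₀
g = (P·r − D₀)/(P + D₀) = ($108.30×0.078 − $6.58) / ($108.30 + $6.58) = 0.016255

1.63%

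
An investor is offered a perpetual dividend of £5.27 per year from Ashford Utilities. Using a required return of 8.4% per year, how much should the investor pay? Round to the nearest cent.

£62.74

Level perpetuity: PV = C / r = £5.27 / 0.084 = £62.74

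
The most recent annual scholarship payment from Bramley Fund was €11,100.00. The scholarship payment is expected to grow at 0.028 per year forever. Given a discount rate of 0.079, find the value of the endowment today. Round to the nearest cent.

€223741.18

D₁ = D₀ × (1 + g) = €11,100.00 × 1.028 = €11,410.8000
Growing perpetuity: P = D₁ / (r − g) = €11,410.8000 / (0.079 − 0.028) = €223,741.18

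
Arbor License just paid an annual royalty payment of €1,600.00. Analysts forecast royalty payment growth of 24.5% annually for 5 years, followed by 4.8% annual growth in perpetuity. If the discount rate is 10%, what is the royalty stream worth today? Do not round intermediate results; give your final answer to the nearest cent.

D_1 = 1992.00000
D_2 = 2480.04000
D_3 = 3087.64980
D_4 = 3844.12400
D_5 = 4785.93438
Terminal value at year 5: TV = D_5×(1+g_2)/(r−g_2) = 5015.65923/0.052 = 96454.98522
P_0 = D_1/(1+r)^1 + D_2/(1+r)^2 + D_3/(1+r)^3 + D_4/(1+r)^4 + D_5/(1+r)^5 + TV/(1+r)^5
    = 1810.90909 + 2049.61983 + 2319.79699 + 2625.58842 + 2971.68871 + 59890.95704 = 71668.56008

€71668.56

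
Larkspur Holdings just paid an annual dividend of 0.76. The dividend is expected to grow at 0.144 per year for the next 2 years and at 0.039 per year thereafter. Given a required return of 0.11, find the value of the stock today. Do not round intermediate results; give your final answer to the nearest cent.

13.40

D_1 = 0.86944
D_2 = 0.99464
Terminal value at year 2: TV = D_2×(1+g_2)/(r−g_2) = 1.03343/0.071 = 14.55536
P_0 = D_1/(1+r)^1 + D_2/(1+r)^2 + TV/(1+r)^2
    = 0.78328 + 0.80727 + 11.81345 = 13.40400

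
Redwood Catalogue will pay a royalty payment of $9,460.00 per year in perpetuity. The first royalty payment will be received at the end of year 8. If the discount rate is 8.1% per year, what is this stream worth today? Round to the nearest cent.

Value at end of year 7: C / r = $9,460.00 / 0.081 = $116,790.1235
Discount to today: PV = $116,790.1235 / (1 + 0.081)^7 = $116,790.1235 / 1.724963 = $67,705.86

$67705.86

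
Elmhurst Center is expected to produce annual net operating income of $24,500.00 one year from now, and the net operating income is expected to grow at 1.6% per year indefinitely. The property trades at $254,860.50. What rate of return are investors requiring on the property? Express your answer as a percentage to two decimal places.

P = D₁/(r − g) ⇒ r = D₁/P + g = $24,500.0000/$254,860.50 + 0.016 = 0.096131 + 0.016 = 0.112131

11.21%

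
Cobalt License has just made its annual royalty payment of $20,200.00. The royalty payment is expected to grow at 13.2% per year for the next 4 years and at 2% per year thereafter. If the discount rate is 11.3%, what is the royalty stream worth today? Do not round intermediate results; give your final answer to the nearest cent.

D_1 = 22866.40000
D_2 = 25884.76480
D_3 = 29301.55375
D_4 = 33169.35885
Terminal value at year 4: TV = D_4×(1+g_2)/(r−g_2) = 33832.74603/0.093 = 363792.96802
P_0 = D_1/(1+r)^1 + D_2/(1+r)^2 + D_3/(1+r)^3 + D_4/(1+r)^4 + TV/(1+r)^4
    = 20544.83378 + 20895.55422 + 21252.26179 + 21615.05871 + 237068.38587 = 321376.09437

$321376.09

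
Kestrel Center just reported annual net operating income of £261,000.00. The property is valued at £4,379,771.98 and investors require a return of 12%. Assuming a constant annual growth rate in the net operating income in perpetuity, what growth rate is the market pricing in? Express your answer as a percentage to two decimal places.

P = D₀(1+g)/(r−g) ⇒ P(r−g) = D₀(1+g) ⇒ g(P+D₀) = P·r − D₀
g = (P·r − D₀)/(P + D₀) = (£4,379,771.98×0.12 − £261,000.00) / (£4,379,771.98 + £261,000.00) = 0.057010

5.70%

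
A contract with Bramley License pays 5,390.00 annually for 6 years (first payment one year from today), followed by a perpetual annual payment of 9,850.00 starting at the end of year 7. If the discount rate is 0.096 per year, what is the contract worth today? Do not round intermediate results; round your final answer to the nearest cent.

82949.88

PV of 6-year annuity: 5,390.00 × [1 − (1+0.096)^−6] / 0.096 = 23752.60687
Perpetuity value at year 6: 9,850.00 / 0.096 = 102604.16667
PV of perpetuity: 102604.16667 / (1+0.096)^6 = 59197.26915
Total PV = 23752.60687 + 59197.26915 = 82949.87601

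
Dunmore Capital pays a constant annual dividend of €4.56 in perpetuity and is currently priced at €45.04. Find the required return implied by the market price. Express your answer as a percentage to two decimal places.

P = C/r ⇒ r = C/P = €4.56/€45.04 = 0.101243

10.12%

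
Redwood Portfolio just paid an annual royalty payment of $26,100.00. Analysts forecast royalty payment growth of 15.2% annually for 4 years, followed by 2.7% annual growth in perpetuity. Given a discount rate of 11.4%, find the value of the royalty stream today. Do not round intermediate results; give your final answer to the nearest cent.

D_1 = 30067.20000
D_2 = 34637.41440
D_3 = 39902.30139
D_4 = 45967.45120
Terminal value at year 4: TV = D_4×(1+g_2)/(r−g_2) = 47208.57238/0.087 = 542627.26876
P_0 = D_1/(1+r)^1 + D_2/(1+r)^2 + D_3/(1+r)^3 + D_4/(1+r)^4 + TV/(1+r)^4
    = 26990.30521 + 27910.97989 + 28863.05999 + 29847.61680 + 352339.10864 = 465951.07053

$465951.07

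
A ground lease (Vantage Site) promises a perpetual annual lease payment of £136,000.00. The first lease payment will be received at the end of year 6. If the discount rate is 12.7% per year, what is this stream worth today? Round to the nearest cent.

£589000.42

Value at end of year 5: C / r = £136,000.00 / 0.127 = £1,070,866.1417
Discount to today: PV = £1,070,866.1417 / (1 + 0.127)^5 = £1,070,866.1417 / 1.818108 = £589,000.42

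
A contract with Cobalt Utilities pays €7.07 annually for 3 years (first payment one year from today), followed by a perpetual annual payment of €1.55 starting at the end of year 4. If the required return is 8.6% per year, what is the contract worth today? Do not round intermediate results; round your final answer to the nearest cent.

PV of 3-year annuity: €7.07 × [1 − (1+0.086)^−3] / 0.086 = 18.02461
Perpetuity value at year 3: €1.55 / 0.086 = 18.02326
PV of perpetuity: 18.02326 / (1+0.086)^3 = 14.07161
Total PV = 18.02461 + 14.07161 = 32.09622

€32.10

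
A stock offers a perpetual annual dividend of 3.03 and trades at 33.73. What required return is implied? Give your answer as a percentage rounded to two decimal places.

8.98%

P = C/r ⇒ r = C/P = 3.03/33.73 = 0.089831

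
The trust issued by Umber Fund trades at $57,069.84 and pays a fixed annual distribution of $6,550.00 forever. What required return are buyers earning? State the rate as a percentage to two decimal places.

P = C/r ⇒ r = C/P = $6,550.00/$57,069.84 = 0.114772

11.48%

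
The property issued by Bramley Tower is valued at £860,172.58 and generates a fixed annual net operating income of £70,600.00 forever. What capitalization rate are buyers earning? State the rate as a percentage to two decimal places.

P = C/r ⇒ r = C/P = £70,600.00/£860,172.58 = 0.082077

8.21%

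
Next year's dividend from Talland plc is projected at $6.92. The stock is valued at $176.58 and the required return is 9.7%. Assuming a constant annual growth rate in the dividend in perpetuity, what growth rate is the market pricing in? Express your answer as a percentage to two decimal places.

P = D₁/(r−g) ⇒ g = r − D₁/P = 0.097 − $6.92/$176.58 = 0.057811

5.78%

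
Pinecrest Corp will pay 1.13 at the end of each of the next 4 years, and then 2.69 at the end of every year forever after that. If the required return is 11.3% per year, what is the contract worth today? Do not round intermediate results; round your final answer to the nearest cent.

19.00

PV of 4-year annuity: 1.13 × [1 − (1+0.113)^−4] / 0.113 = 3.48343
Perpetuity value at year 4: 2.69 / 0.113 = 23.80531
PV of perpetuity: 23.80531 / (1+0.113)^4 = 15.51291
Total PV = 3.48343 + 15.51291 = 18.99633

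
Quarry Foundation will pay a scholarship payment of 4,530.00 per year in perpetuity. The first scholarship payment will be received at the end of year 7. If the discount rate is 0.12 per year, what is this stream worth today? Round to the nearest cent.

19125.32

Value at end of year 6: C / r = 4,530.00 / 0.12 = 37,750.0000
Discount to today: PV = 37,750.0000 / (1 + 0.12)^6 = 37,750.0000 / 1.973823 = 19,125.32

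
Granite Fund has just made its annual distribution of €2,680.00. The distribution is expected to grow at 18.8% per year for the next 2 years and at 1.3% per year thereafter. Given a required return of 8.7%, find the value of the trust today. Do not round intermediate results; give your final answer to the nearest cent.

D_1 = 3183.84000
D_2 = 3782.40192
Terminal value at year 2: TV = D_2×(1+g_2)/(r−g_2) = 3831.57314/0.074 = 51778.01547
P_0 = D_1/(1+r)^1 + D_2/(1+r)^2 + TV/(1+r)^2
    = 2929.01564 + 3201.16889 + 43821.40651 = 49951.59104

€49951.59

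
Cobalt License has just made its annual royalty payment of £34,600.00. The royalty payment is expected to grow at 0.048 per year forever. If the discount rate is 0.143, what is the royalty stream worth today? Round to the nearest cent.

£381692.63

D₁ = D₀ × (1 + g) = £34,600.00 × 1.048 = £36,260.8000
Growing perpetuity: P = D₁ / (r − g) = £36,260.8000 / (0.143 − 0.048) = £381,692.63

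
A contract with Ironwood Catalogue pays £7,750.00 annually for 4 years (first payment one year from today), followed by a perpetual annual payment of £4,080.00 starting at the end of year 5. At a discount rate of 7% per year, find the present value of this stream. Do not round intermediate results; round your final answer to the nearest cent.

PV of 4-year annuity: £7,750.00 × [1 − (1+0.07)^−4] / 0.07 = 26250.88724
Perpetuity value at year 4: £4,080.00 / 0.07 = 58285.71429
PV of perpetuity: 58285.71429 / (1+0.07)^4 = 44465.89236
Total PV = 26250.88724 + 44465.89236 = 70716.77960

£70716.78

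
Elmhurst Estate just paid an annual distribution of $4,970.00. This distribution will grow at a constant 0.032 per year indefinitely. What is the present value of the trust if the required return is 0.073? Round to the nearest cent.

D₁ = D₀ × (1 + g) = $4,970.00 × 1.032 = $5,129.0400
Growing perpetuity: P = D₁ / (r − g) = $5,129.0400 / (0.073 − 0.032) = $125,098.54

$125098.54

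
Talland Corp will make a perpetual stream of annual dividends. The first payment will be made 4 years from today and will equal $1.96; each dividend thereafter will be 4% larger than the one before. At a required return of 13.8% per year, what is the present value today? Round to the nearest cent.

Value at end of year 3: C₁ / (r − g) = $1.96 / (0.138 − 0.04) = $20.0000
Discount to today: PV = $20.0000 / (1 + 0.138)^3 = $20.0000 / 1.473760 = $13.57

$13.57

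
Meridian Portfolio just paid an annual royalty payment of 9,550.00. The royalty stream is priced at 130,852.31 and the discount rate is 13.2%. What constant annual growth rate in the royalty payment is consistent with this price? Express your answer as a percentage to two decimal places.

P = D₀(1+g)/(r−g) ⇒ P(r−g) = D₀(1+g) ⇒ g(P+D₀) = P·r − D₀
g = (P·r − D₀)/(P + D₀) = (130,852.31×0.132 − 9,550.00) / (130,852.31 + 9,550.00) = 0.055003

5.50%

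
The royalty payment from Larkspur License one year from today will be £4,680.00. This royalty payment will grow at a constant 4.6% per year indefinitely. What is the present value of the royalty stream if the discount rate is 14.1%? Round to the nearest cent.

£49263.16

Growing perpetuity: P = D₁ / (r − g) = £4,680.0000 / (0.141 − 0.046) = £49,263.16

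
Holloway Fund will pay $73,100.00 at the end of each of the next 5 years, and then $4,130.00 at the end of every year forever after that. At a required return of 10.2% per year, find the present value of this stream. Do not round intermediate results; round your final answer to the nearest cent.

PV of 5-year annuity: $73,100.00 × [1 − (1+0.102)^−5] / 0.102 = 275696.47578
Perpetuity value at year 5: $4,130.00 / 0.102 = 40490.19608
PV of perpetuity: 40490.19608 / (1+0.102)^5 = 24913.91092
Total PV = 275696.47578 + 24913.91092 = 300610.38670

$300610.39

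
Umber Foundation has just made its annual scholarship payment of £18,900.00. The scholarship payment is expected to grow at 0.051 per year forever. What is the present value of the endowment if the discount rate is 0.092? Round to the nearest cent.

D₁ = D₀ × (1 + g) = £18,900.00 × 1.051 = £19,863.9000
Growing perpetuity: P = D₁ / (r − g) = £19,863.9000 / (0.092 − 0.051) = £484,485.37

£484485.37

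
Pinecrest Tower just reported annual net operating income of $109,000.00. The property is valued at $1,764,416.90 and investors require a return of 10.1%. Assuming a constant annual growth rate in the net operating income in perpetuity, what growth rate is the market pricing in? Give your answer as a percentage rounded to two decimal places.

P = D₀(1+g)/(r−g) ⇒ P(r−g) = D₀(1+g) ⇒ g(P+D₀) = P·r − D₀
g = (P·r − D₀)/(P + D₀) = ($1,764,416.90×0.101 − $109,000.00) / ($1,764,416.90 + $109,000.00) = 0.036941

3.69%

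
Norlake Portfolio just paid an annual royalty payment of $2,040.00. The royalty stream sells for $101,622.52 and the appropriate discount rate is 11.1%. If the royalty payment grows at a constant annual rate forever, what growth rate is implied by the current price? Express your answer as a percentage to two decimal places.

8.91%

P = D₀(1+g)/(r−g) ⇒ P(r−g) = D₀(1+g) ⇒ g(P+D₀) = P·r − D₀
g = (P·r − D₀)/(P + D₀) = ($101,622.52×0.111 − $2,040.00) / ($101,622.52 + $2,040.00) = 0.089136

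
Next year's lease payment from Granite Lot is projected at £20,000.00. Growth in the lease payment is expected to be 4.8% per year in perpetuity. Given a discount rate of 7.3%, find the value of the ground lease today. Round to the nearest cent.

£800000.00

Growing perpetuity: P = D₁ / (r − g) = £20,000.0000 / (0.073 − 0.048) = £800,000.00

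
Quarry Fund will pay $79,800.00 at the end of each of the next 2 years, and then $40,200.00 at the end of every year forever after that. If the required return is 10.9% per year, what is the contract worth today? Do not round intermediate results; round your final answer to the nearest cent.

$436713.42

PV of 2-year annuity: $79,800.00 × [1 − (1+0.109)^−2] / 0.109 = 136841.04397
Perpetuity value at year 2: $40,200.00 / 0.109 = 368807.33945
PV of perpetuity: 368807.33945 / (1+0.109)^2 = 299872.37745
Total PV = 136841.04397 + 299872.37745 = 436713.42142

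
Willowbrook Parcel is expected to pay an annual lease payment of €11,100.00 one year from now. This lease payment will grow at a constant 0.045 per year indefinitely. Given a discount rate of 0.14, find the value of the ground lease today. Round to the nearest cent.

€116842.11

Growing perpetuity: P = D₁ / (r − g) = €11,100.0000 / (0.14 − 0.045) = €116,842.11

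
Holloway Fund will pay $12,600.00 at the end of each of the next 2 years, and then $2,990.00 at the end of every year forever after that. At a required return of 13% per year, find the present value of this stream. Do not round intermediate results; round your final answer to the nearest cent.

$39030.46

PV of 2-year annuity: $12,600.00 × [1 − (1+0.13)^−2] / 0.13 = 21018.09069
Perpetuity value at year 2: $2,990.00 / 0.13 = 23000.00000
PV of perpetuity: 23000.00000 / (1+0.13)^2 = 18012.37372
Total PV = 21018.09069 + 18012.37372 = 39030.46441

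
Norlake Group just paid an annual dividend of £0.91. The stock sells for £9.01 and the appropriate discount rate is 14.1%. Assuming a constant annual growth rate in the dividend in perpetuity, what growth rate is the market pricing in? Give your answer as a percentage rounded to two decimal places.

3.63%

P = D₀(1+g)/(r−g) ⇒ P(r−g) = D₀(1+g) ⇒ g(P+D₀) = P·r − D₀
g = (P·r − D₀)/(P + D₀) = (£9.01×0.141 − £0.91) / (£9.01 + £0.91) = 0.036332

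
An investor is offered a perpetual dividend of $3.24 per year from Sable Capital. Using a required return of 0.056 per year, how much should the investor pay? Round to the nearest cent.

Level perpetuity: PV = C / r = $3.24 / 0.056 = $57.86

$57.86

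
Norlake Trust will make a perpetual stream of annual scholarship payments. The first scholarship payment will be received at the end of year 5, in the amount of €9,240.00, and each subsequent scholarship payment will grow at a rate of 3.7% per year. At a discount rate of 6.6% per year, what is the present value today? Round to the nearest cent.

€246743.18

Value at end of year 4: C₁ / (r − g) = €9,240.00 / (0.066 − 0.037) = €318,620.6897
Discount to today: PV = €318,620.6897 / (1 + 0.066)^4 = €318,620.6897 / 1.291305 = €246,743.18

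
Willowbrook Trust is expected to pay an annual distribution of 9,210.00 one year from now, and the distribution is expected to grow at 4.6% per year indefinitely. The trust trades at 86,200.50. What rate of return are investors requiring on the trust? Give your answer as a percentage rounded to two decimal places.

15.28%

P = D₁/(r − g) ⇒ r = D₁/P + g = 9,210.0000/86,200.50 + 0.046 = 0.106844 + 0.046 = 0.152844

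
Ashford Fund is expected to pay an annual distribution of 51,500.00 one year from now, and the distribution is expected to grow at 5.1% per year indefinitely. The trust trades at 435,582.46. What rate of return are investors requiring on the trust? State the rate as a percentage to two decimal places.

16.92%

P = D₁/(r − g) ⇒ r = D₁/P + g = 51,500.0000/435,582.46 + 0.051 = 0.118232 + 0.051 = 0.169232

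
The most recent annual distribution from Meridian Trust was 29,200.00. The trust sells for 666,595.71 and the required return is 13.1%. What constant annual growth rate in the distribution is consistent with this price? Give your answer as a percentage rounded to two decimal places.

8.35%

P = D₀(1+g)/(r−g) ⇒ P(r−g) = D₀(1+g) ⇒ g(P+D₀) = P·r − D₀
g = (P·r − D₀)/(P + D₀) = (666,595.71×0.131 − 29,200.00) / (666,595.71 + 29,200.00) = 0.083536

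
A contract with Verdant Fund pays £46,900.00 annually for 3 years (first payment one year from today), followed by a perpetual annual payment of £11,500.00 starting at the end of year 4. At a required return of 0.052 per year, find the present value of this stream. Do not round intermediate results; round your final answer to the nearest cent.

PV of 3-year annuity: £46,900.00 × [1 − (1+0.052)^−3] / 0.052 = 127243.19154
Perpetuity value at year 3: £11,500.00 / 0.052 = 221153.84615
PV of perpetuity: 221153.84615 / (1+0.052)^3 = 189953.49002
Total PV = 127243.19154 + 189953.49002 = 317196.68156

£317196.68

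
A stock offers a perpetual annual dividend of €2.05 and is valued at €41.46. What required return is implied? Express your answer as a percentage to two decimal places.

4.94%

P = C/r ⇒ r = C/P = €2.05/€41.46 = 0.049445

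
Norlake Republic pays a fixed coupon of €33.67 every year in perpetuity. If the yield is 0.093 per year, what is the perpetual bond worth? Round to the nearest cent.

€362.04

Level perpetuity: PV = C / r = €33.67 / 0.093 = €362.04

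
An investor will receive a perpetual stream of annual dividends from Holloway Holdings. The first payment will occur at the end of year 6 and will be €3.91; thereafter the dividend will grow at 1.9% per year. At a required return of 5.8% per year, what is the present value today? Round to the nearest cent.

Value at end of year 5: C₁ / (r − g) = €3.91 / (0.058 − 0.019) = €100.2564
Discount to today: PV = €100.2564 / (1 + 0.058)^5 = €100.2564 / 1.325648 = €75.63

€75.63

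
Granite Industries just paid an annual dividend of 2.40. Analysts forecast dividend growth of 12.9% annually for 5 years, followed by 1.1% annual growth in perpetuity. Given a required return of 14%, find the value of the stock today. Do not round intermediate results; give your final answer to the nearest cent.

29.58

D_1 = 2.70960
D_2 = 3.05914
D_3 = 3.45377
D_4 = 3.89930
D_5 = 4.40231
Terminal value at year 5: TV = D_5×(1+g_2)/(r−g_2) = 4.45074/0.129 = 34.50185
P_0 = D_1/(1+r)^1 + D_2/(1+r)^2 + D_3/(1+r)^3 + D_4/(1+r)^4 + D_5/(1+r)^5 + TV/(1+r)^5
    = 2.37684 + 2.35391 + 2.33119 + 2.30870 + 2.28642 + 17.91918 = 29.57625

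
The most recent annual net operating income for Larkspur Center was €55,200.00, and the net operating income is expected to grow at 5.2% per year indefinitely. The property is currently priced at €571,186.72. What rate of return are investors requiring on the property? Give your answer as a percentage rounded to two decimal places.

15.37%

D₁ = €55,200.00 × 1.052 = €58,070.4000
P = D₁/(r − g) ⇒ r = D₁/P + g = €58,070.4000/€571,186.72 + 0.052 = 0.101666 + 0.052 = 0.153666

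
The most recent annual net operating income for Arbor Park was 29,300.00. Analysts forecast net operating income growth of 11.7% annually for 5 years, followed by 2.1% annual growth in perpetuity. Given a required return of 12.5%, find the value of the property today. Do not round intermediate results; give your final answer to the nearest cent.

D_1 = 32728.10000
D_2 = 36557.28770
D_3 = 40834.49036
D_4 = 45612.12573
D_5 = 50948.74444
Terminal value at year 5: TV = D_5×(1+g_2)/(r−g_2) = 52018.66808/0.104 = 500179.50074
P_0 = D_1/(1+r)^1 + D_2/(1+r)^2 + D_3/(1+r)^3 + D_4/(1+r)^4 + D_5/(1+r)^5 + TV/(1+r)^5
    = 29091.64444 + 28884.77053 + 28679.36772 + 28475.42555 + 28272.93363 + 277564.08881 = 420968.23068

420968.23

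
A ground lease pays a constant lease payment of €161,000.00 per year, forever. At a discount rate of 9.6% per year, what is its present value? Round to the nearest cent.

€1677083.33

Level perpetuity: PV = C / r = €161,000.00 / 0.096 = €1,677,083.33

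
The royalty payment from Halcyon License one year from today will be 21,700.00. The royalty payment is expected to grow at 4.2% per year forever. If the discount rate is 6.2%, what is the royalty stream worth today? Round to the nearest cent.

1085000.00

Growing perpetuity: P = D₁ / (r − g) = 21,700.0000 / (0.062 − 0.042) = 1,085,000.00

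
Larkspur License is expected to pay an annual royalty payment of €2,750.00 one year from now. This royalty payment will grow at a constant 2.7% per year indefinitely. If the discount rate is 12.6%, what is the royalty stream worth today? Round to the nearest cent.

Growing perpetuity: P = D₁ / (r − g) = €2,750.0000 / (0.126 − 0.027) = €27,777.78

€27777.78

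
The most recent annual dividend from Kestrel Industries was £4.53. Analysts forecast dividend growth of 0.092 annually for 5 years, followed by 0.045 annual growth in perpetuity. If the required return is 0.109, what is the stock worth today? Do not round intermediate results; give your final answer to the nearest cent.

D_1 = 4.94676
D_2 = 5.40186
D_3 = 5.89883
D_4 = 6.44153
D_5 = 7.03415
Terminal value at year 5: TV = D_5×(1+g_2)/(r−g_2) = 7.35068/0.064 = 114.85442
P_0 = D_1/(1+r)^1 + D_2/(1+r)^2 + D_3/(1+r)^3 + D_4/(1+r)^4 + D_5/(1+r)^5 + TV/(1+r)^5
    = 4.46056 + 4.39218 + 4.32485 + 4.25856 + 4.19328 + 68.46837 = 90.09780

£90.10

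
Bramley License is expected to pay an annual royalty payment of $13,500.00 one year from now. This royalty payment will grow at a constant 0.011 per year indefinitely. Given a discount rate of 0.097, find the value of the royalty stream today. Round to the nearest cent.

Growing perpetuity: P = D₁ / (r − g) = $13,500.0000 / (0.097 − 0.011) = $156,976.74

$156976.74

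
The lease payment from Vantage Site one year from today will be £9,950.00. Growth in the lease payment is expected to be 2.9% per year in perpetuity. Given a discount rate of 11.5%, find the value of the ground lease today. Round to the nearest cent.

£115697.67

Growing perpetuity: P = D₁ / (r − g) = £9,950.0000 / (0.115 − 0.029) = £115,697.67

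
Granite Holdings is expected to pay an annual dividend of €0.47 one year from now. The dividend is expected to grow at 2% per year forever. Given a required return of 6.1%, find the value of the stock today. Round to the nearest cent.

€11.46

Growing perpetuity: P = D₁ / (r − g) = €0.4700 / (0.061 − 0.02) = €11.46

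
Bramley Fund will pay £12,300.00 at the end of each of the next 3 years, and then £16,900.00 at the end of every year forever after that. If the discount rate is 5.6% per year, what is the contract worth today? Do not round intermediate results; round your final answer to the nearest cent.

£289398.29

PV of 3-year annuity: £12,300.00 × [1 − (1+0.056)^−3] / 0.056 = 33122.89019
Perpetuity value at year 3: £16,900.00 / 0.056 = 301785.71429
PV of perpetuity: 301785.71429 / (1+0.056)^3 = 256275.40175
Total PV = 33122.89019 + 256275.40175 = 289398.29194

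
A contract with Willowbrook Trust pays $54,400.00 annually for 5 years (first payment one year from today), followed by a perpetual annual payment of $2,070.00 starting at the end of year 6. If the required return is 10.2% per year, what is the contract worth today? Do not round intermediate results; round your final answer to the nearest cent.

PV of 5-year annuity: $54,400.00 × [1 − (1+0.102)^−5] / 0.102 = 205169.47035
Perpetuity value at year 5: $2,070.00 / 0.102 = 20294.11765
PV of perpetuity: 20294.11765 / (1+0.102)^5 = 12487.11758
Total PV = 205169.47035 + 12487.11758 = 217656.58793

$217656.59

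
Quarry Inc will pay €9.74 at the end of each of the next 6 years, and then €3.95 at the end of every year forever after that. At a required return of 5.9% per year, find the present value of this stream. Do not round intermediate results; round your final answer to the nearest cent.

€95.51

PV of 6-year annuity: €9.74 × [1 − (1+0.059)^−6] / 0.059 = 48.04559
Perpetuity value at year 6: €3.95 / 0.059 = 66.94915
PV of perpetuity: 66.94915 / (1+0.059)^6 = 47.46455
Total PV = 48.04559 + 47.46455 = 95.51013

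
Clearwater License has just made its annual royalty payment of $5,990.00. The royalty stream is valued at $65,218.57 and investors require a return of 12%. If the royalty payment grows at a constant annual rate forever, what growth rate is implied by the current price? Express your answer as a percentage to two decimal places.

2.58%

P = D₀(1+g)/(r−g) ⇒ P(r−g) = D₀(1+g) ⇒ g(P+D₀) = P·r − D₀
g = (P·r − D₀)/(P + D₀) = ($65,218.57×0.12 − $5,990.00) / ($65,218.57 + $5,990.00) = 0.025787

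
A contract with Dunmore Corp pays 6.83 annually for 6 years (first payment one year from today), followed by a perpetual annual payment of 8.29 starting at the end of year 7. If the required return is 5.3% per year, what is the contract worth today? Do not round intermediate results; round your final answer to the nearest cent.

149.08

PV of 6-year annuity: 6.83 × [1 − (1+0.053)^−6] / 0.053 = 34.33685
Perpetuity value at year 6: 8.29 / 0.053 = 156.41509
PV of perpetuity: 156.41509 / (1+0.053)^6 = 114.73831
Total PV = 34.33685 + 114.73831 = 149.07515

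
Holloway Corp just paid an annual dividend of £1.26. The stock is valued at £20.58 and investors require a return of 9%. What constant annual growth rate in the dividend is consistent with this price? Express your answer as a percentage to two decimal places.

2.71%

P = D₀(1+g)/(r−g) ⇒ P(r−g) = D₀(1+g) ⇒ g(P+D₀) = P·r − D₀
g = (P·r − D₀)/(P + D₀) = (£20.58×0.09 − £1.26) / (£20.58 + £1.26) = 0.027115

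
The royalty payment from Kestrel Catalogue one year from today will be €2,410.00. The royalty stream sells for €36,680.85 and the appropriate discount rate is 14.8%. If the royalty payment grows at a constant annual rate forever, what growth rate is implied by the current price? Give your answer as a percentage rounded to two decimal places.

8.23%

P = D₁/(r−g) ⇒ g = r − D₁/P = 0.148 − €2,410.00/€36,680.85 = 0.082298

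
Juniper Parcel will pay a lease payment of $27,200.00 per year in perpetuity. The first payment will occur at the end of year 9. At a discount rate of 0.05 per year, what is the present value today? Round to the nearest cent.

$368200.61

Value at end of year 8: C / r = $27,200.00 / 0.05 = $544,000.0000
Discount to today: PV = $544,000.0000 / (1 + 0.05)^8 = $544,000.0000 / 1.477455 = $368,200.61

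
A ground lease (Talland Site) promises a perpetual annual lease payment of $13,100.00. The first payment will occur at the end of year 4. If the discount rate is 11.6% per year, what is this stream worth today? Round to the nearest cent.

Value at end of year 3: C / r = $13,100.00 / 0.116 = $112,931.0345
Discount to today: PV = $112,931.0345 / (1 + 0.116)^3 = $112,931.0345 / 1.389929 = $81,249.50

$81249.50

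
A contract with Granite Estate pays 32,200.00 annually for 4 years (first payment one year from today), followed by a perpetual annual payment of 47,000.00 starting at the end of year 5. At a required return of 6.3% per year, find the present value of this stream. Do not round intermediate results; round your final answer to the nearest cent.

PV of 4-year annuity: 32,200.00 × [1 − (1+0.063)^−4] / 0.063 = 110814.17672
Perpetuity value at year 4: 47,000.00 / 0.063 = 746031.74603
PV of perpetuity: 746031.74603 / (1+0.063)^4 = 584284.34524
Total PV = 110814.17672 + 584284.34524 = 695098.52195

695098.52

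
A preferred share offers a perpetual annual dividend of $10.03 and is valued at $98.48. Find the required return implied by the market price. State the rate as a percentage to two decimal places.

P = C/r ⇒ r = C/P = $10.03/$98.48 = 0.101848

10.18%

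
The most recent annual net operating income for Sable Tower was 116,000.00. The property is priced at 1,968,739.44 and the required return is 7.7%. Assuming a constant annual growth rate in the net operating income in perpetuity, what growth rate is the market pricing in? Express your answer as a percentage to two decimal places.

P = D₀(1+g)/(r−g) ⇒ P(r−g) = D₀(1+g) ⇒ g(P+D₀) = P·r − D₀
g = (P·r − D₀)/(P + D₀) = (1,968,739.44×0.077 − 116,000.00) / (1,968,739.44 + 116,000.00) = 0.017073

1.71%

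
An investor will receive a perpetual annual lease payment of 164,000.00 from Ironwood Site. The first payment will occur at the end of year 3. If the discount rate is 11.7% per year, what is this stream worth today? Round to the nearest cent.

1123444.55

Value at end of year 2: C / r = 164,000.00 / 0.117 = 1,401,709.4017
Discount to today: PV = 1,401,709.4017 / (1 + 0.117)^2 = 1,401,709.4017 / 1.247689 = 1,123,444.55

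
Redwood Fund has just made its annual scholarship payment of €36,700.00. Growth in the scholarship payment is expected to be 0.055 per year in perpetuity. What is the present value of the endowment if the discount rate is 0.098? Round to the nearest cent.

€900430.23

D₁ = D₀ × (1 + g) = €36,700.00 × 1.055 = €38,718.5000
Growing perpetuity: P = D₁ / (r − g) = €38,718.5000 / (0.098 − 0.055) = €900,430.23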